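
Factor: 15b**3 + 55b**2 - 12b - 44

Group as (15b**3 - 12b) + (55b**2 - 44) = 3b(5b**2 - 4) + 11(5b**2 - 4).
Both groups share the factor (5b**2 - 4).

(3b + 11)(5b**2 - 4)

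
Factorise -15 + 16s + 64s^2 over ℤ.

(8s + 5)(8s - 3)

Need a pair with product 64·(-15) = -960 and sum 16: that's 40 and -24.
Split the middle term: 64s^2 + 40s - 24s - 15 = 8s(8s + 5) - 3(8s + 5).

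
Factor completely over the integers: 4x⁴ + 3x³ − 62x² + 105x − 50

By the rational root theorem, x = 5/4 is a root, giving the factor (4x − 5) and quotient x³ + 2x² − 13x + 10.
Then x = −5 is a root, so (x + 5) divides it; the quotient is x² − 3x + 2.
The remaining quadratic factors as (x − 2)(x − 1).

(4x − 5)(x + 5)(x − 1)(x − 2)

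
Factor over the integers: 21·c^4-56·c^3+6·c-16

(3·c-8)·(7·c^3+2)

Group as (21·c^4+6·c) + (-56·c^3-16) = 3·c·(7·c^3+2) - 8·(7·c^3+2).
Both groups share the factor (7·c^3+2).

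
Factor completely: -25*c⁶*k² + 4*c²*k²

Every term has a factor of c²*k²; factoring it out leaves -25*c⁴ + 4.
Recognize a difference of squares with the parts 2 and 5*c².

-c²*k²*(5*c² + 2)*(5*c² - 2)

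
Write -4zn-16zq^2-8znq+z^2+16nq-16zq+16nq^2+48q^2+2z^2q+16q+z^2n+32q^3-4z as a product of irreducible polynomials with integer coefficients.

Group: n(z^2-8zq-4z+16q^2+16q) + (2q+1)(z^2-8zq-4z+16q^2+16q); both groups contain (z^2-8zq-4z+16q^2+16q), so (n+2q+1) is a factor with cofactor z^2-8zq-4z+16q^2+16q.
The cofactor groups again: z^2-8zq-4z+16q^2+16q = z(z-4q-4) - 4q(z-4q-4); both groups contain (z-4q-4), giving (z-4q)(z-4q-4).

(z-4q)(z-4q-4)(n+2q+1)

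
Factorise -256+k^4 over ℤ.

Write as (k^2)² − (16)², then factor k^2-16 once more.

(k+4)*(k-4)*(k^2+16)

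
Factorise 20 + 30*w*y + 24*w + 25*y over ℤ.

Group as (30*w*y + 24*w) + (25*y + 20) = 6*w*(5*y + 4) + 5*(5*y + 4).
Both groups share the factor (5*y + 4).

(5*y + 4)*(6*w + 5)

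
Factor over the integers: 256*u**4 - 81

(4*u + 3)*(4*u - 3)*(16*u**2 + 9)

Write as (16*u**2)² − (9)², then factor 16*u**2 - 9 once more.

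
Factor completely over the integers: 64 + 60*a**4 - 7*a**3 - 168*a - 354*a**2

(3*a - 8)*(4*a - 1)*(5*a + 4)*(a + 2)

Among the possible rational roots, a = -4/5 is a root, giving the factor (5*a + 4) and quotient 12*a**3 - 11*a**2 - 62*a + 16.
Then a = 8/3 is a root, giving the factor (3*a - 8) and quotient 4*a**2 + 7*a - 2.
The remaining quadratic factors as (4*a - 1)(a + 2).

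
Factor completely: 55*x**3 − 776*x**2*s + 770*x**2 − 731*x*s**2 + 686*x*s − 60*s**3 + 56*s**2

(x − 15*s + 14)*(5*x + 4*s)*(11*x + s)

Group: 11*x*(5*x**2 − 71*x*s + 70*x − 60*s**2 + 56*s) + s*(5*x**2 − 71*x*s + 70*x − 60*s**2 + 56*s); both groups contain (5*x**2 − 71*x*s + 70*x − 60*s**2 + 56*s), so (11*x + s) is a factor with cofactor 5*x**2 − 71*x*s + 70*x − 60*s**2 + 56*s.
The cofactor groups again: 5*x**2 − 71*x*s + 70*x − 60*s**2 + 56*s = x*(5*x + 4*s) + (−15*s + 14)*(5*x + 4*s); both groups contain (5*x + 4*s), giving (x − 15*s + 14)*(5*x + 4*s).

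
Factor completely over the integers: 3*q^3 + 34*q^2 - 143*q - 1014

(3*q + 13)*(q + 13)*(q - 6)

Testing divisors of the constant over divisors of the leading coefficient, q = 6 is a root, so (q - 6) is a factor; dividing leaves 3*q^2 + 52*q + 169.
The remaining quadratic factors as (3*q + 13)(q + 13).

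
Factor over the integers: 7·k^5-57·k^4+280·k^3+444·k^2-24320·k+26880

(7·k-8)·(k+6)·(k-8)·(k^2-5·k+70)

By the rational root theorem, k = 8/7 is a root, giving the factor (7·k-8) and quotient k^4-7·k^3+32·k^2+100·k-3360.
Continuing, k = 8 is a root, giving the factor (k-8) and quotient k^3+k^2+40·k+420.
Next, k = -6 is a root, so (k+6) divides it; the quotient is k^2-5·k+70.
The quadratic k^2-5·k+70 has discriminant -255 < 0 and is irreducible over ℤ.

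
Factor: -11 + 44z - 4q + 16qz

(4q + 11)(4z - 1)

Group as (16qz - 4q) + (44z - 11) = 4q(4z - 1) + 11(4z - 1).
Both groups share the factor (4z - 1).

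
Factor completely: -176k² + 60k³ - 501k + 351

Trying the rational-root candidates, k = 3/5 is a root, so (5k - 3) divides it; the quotient is 12k² - 28k - 117.
The remaining quadratic factors as (6k + 13)(2k - 9).

(2k - 9)(5k - 3)(6k + 13)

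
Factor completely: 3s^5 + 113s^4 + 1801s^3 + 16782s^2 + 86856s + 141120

(3s + 8)(s + 12)(s + 14)(s^2 + 9s + 105)

Testing divisors of the constant over divisors of the leading coefficient, s = -8/3 is a root, so (3s + 8) divides it; the quotient is s^4 + 35s^3 + 507s^2 + 4242s + 17640.
Next, s = -14 is a root, so (s + 14) divides it; the quotient is s^3 + 21s^2 + 213s + 1260.
Continuing, s = -12 is a root, so (s + 12) is a factor; dividing leaves s^2 + 9s + 105.
The quadratic s^2 + 9s + 105 has discriminant -339 < 0 and is irreducible over ℤ.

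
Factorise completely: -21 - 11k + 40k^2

(5k + 3)(8k - 7)

Need a pair with product 40·(-21) = -840 and sum -11: that's -35 and 24.
Split the middle term: 40k^2 - 35k + 24k - 21 = 5k(8k - 7) + 3(8k - 7).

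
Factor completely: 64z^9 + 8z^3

Every term has a factor of 8z^3; factoring it out leaves 8z^6 + 1.
Recognize a sum of cubes with the parts 1 and 2z^2.

8z^3(2z^2 + 1)(4z^4 − 2z^2 + 1)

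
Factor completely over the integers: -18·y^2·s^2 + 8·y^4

Factor out 2·y^2, leaving 4·y^2 - 9·s^2, which is a difference of two squares.

2·y^2·(2·y - 3·s)·(2·y + 3·s)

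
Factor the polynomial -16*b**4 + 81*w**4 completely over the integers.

(3*w - 2*b)*(3*w + 2*b)*(9*w**2 + 4*b**2)

(3*w)⁴ − (2*b)⁴ = ((3*w)² − (2*b)²)((3*w)² + (2*b)²); the first factor splits again, the second (9*w**2 + 4*b**2) is irreducible.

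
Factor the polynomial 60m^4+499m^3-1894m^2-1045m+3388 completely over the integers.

(3m-4)(4m-11)(5m+7)(m+11)

By the rational root theorem, m = -11 is a root, so (m+11) is a factor; dividing leaves 60m^3-161m^2-123m+308.
Continuing, m = 4/3 is a root, so (3m-4) divides it; the quotient is 20m^2-27m-77.
The remaining quadratic factors as (5m+7)(4m-11).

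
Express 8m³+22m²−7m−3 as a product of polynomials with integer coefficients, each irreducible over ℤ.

Trying the rational-root candidates, m = −3 is a root, so (m+3) is a factor; dividing leaves 8m²−2m−1.
The remaining quadratic factors as (4m+1)(2m−1).

(2m−1)(4m+1)(m+3)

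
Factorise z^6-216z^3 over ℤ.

Factor out z^3 first: what remains is z^3-216.
Recognize a difference of cubes with the parts z and 6.

z^3(z-6)(z^2+6z+36)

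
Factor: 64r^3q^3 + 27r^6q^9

Pull out the common factor r^3q^3, leaving 27r^3q^6 + 64.
Recognize a sum of cubes with the parts 3rq^2 and 4.

q^3r^3(3rq^2 + 4)(9r^2q^4 - 12rq^2 + 16)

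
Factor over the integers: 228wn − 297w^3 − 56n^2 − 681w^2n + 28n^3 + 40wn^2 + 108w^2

−(9w − 2n)(11w + 2n − 4)(3w + 7n)

Group: 11w(−27w^2 − 57wn + 14n^2) + (2n − 4)(−27w^2 − 57wn + 14n^2); both groups contain (−27w^2 − 57wn + 14n^2), so (11w + 2n − 4) is a factor with cofactor −27w^2 − 57wn + 14n^2.
The cofactor groups again: −27w^2 − 57wn + 14n^2 = −3w(9w − 2n) − 7n(9w − 2n); both groups contain (9w − 2n), giving −(3w + 7n)(9w − 2n).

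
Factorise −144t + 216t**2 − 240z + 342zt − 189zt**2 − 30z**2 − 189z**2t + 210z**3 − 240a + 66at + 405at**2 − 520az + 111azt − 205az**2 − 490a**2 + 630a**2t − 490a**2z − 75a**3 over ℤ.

Group: 5a(−15a**2 − 83az + 135at − 98a + 42z**2 − 63zt − 6z + 72t − 48) + (5z + 3t)(−15a**2 − 83az + 135at − 98a + 42z**2 − 63zt − 6z + 72t − 48); both groups contain (−15a**2 − 83az + 135at − 98a + 42z**2 − 63zt − 6z + 72t − 48), so (5a + 5z + 3t) is a factor with cofactor −15a**2 − 83az + 135at − 98a + 42z**2 − 63zt − 6z + 72t − 48.
The cofactor groups again: −15a**2 − 83az + 135at − 98a + 42z**2 − 63zt − 6z + 72t − 48 = −15a(a + 6z − 9t + 6) + (7z − 8)(a + 6z − 9t + 6); both groups contain (a + 6z − 9t + 6), giving −(15a − 7z + 8)(a + 6z − 9t + 6).

−(15a − 7z + 8)(5a + 5z + 3t)(a + 6z − 9t + 6)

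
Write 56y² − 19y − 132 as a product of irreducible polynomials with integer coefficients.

Need a pair with product 56·(−132) = −7392 and sum −19: that's −96 and 77.
Split the middle term: 56y² − 96y + 77y − 132 = 8y(7y − 12) + 11(7y − 12).

(7y − 12)(8y + 11)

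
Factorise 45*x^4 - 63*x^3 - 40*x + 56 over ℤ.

(5*x - 7)*(9*x^3 - 8)

Group as (45*x^4 - 40*x) + (-63*x^3 + 56) = 5*x*(9*x^3 - 8) - 7*(9*x^3 - 8).
Both groups share the factor (9*x^3 - 8).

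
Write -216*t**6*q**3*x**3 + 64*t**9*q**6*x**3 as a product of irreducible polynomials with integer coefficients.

8*q**3*t**6*x**3*(2*t*q - 3)*(4*t**2*q**2 + 6*t*q + 9)

Every term has a factor of 8*t**6*q**3*x**3; factoring it out leaves 8*t**3*q**3 - 27.
Recognize a difference of cubes with the parts 2*t*q and 3.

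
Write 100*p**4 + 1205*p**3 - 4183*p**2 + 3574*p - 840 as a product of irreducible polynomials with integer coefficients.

(4*p - 7)*(5*p - 2)*(5*p - 4)*(p + 15)

Trying the rational-root candidates, p = 2/5 is a root, so (5*p - 2) is a factor; dividing leaves 20*p**3 + 249*p**2 - 737*p + 420.
Next, p = -15 is a root, so (p + 15) divides it; the quotient is 20*p**2 - 51*p + 28.
The remaining quadratic factors as (4*p - 7)(5*p - 4).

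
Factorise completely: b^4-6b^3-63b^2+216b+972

By the rational root theorem, b = 9 is a root, giving the factor (b-9) and quotient b^3+3b^2-36b-108.
Then b = -6 is a root, so (b+6) is a factor; dividing leaves b^2-3b-18.
The remaining quadratic factors as (b-6)(b+3).

(b+3)(b+6)(b-6)(b-9)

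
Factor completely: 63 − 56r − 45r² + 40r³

(8r − 9)(5r² − 7)

Group as (40r³ − 56r) + (−45r² + 63) = 8r(5r² − 7) − 9(5r² − 7).
Both groups share the factor (5r² − 7).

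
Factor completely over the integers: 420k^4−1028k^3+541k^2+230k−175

(2k+1)(5k−7)(6k−5)(7k−5)

Testing divisors of the constant over divisors of the leading coefficient, k = 5/6 is a root, so (6k−5) is a factor; dividing leaves 70k^3−113k^2−4k+35.
Next, k = −1/2 is a root, so (2k+1) divides it; the quotient is 35k^2−74k+35.
The remaining quadratic factors as (7k−5)(5k−7).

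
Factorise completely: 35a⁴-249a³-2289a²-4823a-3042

By the rational root theorem, a = -13/5 is a root, so (5a+13) divides it; the quotient is 7a³-68a²-281a-234.
Continuing, a = -9/7 is a root, giving the factor (7a+9) and quotient a²-11a-26.
The remaining quadratic factors as (a+2)(a-13).

(5a+13)(7a+9)(a+2)(a-13)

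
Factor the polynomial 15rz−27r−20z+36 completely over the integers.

(3r−4)(5z−9)

Group as (15rz−27r) + (−20z+36) = 3r(5z−9) − 4(5z−9).
Both groups share the factor (5z−9).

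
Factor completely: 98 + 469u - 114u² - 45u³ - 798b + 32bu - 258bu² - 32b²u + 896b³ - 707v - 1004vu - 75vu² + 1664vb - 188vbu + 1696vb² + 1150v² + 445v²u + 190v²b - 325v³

-(5v - 14b - 3u - 14)(13v + 8b + 3u - 7)(5v + 8b - 5u - 1)

Group: 5v(-65v² + 142vb + 24vu + 217v + 112b² + 66bu + 14b + 9u² + 21u - 98) + (8b - 5u - 1)(-65v² + 142vb + 24vu + 217v + 112b² + 66bu + 14b + 9u² + 21u - 98); both groups contain (-65v² + 142vb + 24vu + 217v + 112b² + 66bu + 14b + 9u² + 21u - 98), so (5v + 8b - 5u - 1) is a factor with cofactor -65v² + 142vb + 24vu + 217v + 112b² + 66bu + 14b + 9u² + 21u - 98.
The cofactor groups again: -65v² + 142vb + 24vu + 217v + 112b² + 66bu + 14b + 9u² + 21u - 98 = -13v(5v - 14b - 3u - 14) + (-8b - 3u + 7)(5v - 14b - 3u - 14); both groups contain (5v - 14b - 3u - 14), giving -(13v + 8b + 3u - 7)(5v - 14b - 3u - 14).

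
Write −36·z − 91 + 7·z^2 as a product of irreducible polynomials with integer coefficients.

Need a pair with product 7·(−91) = −637 and sum −36: that's −49 and 13.
Split the middle term: 7·z^2 − 49·z + 13·z − 91 = 7·z·(z − 7) + 13·(z − 7).

(7·z + 13)·(z − 7)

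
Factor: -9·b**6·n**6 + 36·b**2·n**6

-9·b**2·n**6·(b**2 + 2)·(b**2 - 2)

Every term has a factor of 9·b**2·n**6; factoring it out leaves -b**4 + 4.
Recognize a difference of squares with the parts 2 and b**2.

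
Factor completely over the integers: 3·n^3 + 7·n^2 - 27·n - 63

(3·n + 7)·(n + 3)·(n - 3)

Testing divisors of the constant over divisors of the leading coefficient, n = -7/3 is a root, so (3·n + 7) is a factor; dividing leaves n^2 - 9.
The remaining quadratic factors as (n + 3)(n - 3).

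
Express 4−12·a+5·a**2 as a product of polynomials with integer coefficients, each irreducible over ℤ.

(5·a−2)·(a−2)

Need a pair with product 5·4 = 20 and sum −12: that's −2 and −10.
Split the middle term: 5·a**2−2·a − 10·a+4 = a·(5·a−2) − 2·(5·a−2).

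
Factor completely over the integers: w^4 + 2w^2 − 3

Substitute u = w^2 to get a quadratic in u, then factor.
w^2 + 3 is irreducible over ℤ (always positive, so no real roots).
w^2 − 1 is a difference of squares.

(w + 1)(w − 1)(w^2 + 3)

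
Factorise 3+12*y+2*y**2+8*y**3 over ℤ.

(4*y+1)*(2*y**2+3)

Group as (8*y**3+12*y) + (2*y**2+3) = 4*y*(2*y**2+3) + (2*y**2+3).
Both groups share the factor (2*y**2+3).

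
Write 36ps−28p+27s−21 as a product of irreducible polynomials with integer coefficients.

(4p+3)(9s−7)

Group as (36ps−28p) + (27s−21) = 4p(9s−7) + 3(9s−7).
Both groups share the factor (9s−7).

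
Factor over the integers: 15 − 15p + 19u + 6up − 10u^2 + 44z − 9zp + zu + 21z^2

(3z − 2u + 5)(7z + 5u − 3p + 3)

Group: 3z(7z + 5u − 3p + 3) + (−2u + 5)(7z + 5u − 3p + 3); both groups contain (7z + 5u − 3p + 3).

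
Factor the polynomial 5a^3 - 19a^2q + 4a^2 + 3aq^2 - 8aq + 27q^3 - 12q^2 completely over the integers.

(5a - 9q + 4)(a + q)(a - 3q)

Group: 5a(a^2 - 2aq - 3q^2) + (-9q + 4)(a^2 - 2aq - 3q^2); both groups contain (a^2 - 2aq - 3q^2), so (5a - 9q + 4) is a factor with cofactor a^2 - 2aq - 3q^2.
The cofactor groups again: a^2 - 2aq - 3q^2 = a(a + q) - 3q(a + q); both groups contain (a + q), giving (a - 3q)(a + q).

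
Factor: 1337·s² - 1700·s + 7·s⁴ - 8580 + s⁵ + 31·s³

Among the possible rational roots, s = 3 is a root, so (s - 3) is a factor; dividing leaves s⁴ + 10·s³ + 61·s² + 1520·s + 2860.
Continuing, s = -13 is a root, giving the factor (s + 13) and quotient s³ - 3·s² + 100·s + 220.
Next, s = -2 is a root, so (s + 2) divides it; the quotient is s² - 5·s + 110.
The quadratic s² - 5·s + 110 has discriminant -415 < 0 and is irreducible over ℤ.

(s + 13)·(s + 2)·(s - 3)·(s² - 5·s + 110)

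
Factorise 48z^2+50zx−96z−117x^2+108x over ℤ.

Group: 8z(6z+13x−12) − 9x(6z+13x−12); both groups contain (6z+13x−12).

(8z−9x)(6z+13x−12)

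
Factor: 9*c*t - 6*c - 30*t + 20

(3*c - 10)*(3*t - 2)

Group as (9*c*t - 6*c) + (-30*t + 20) = 3*c*(3*t - 2) - 10*(3*t - 2).
Both groups share the factor (3*t - 2).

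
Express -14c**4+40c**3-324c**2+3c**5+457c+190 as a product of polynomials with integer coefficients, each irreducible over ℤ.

(3c+1)(c-2)(c-5)(c**2+2c+19)

Trying the rational-root candidates, c = -1/3 is a root, giving the factor (3c+1) and quotient c**4-5c**3+15c**2-113c+190.
Then c = 5 is a root, giving the factor (c-5) and quotient c**3+15c-38.
Next, c = 2 is a root, so (c-2) divides it; the quotient is c**2+2c+19.
The quadratic c**2+2c+19 has discriminant -72 < 0 and is irreducible over ℤ.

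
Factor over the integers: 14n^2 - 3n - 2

Need a pair with product 14·(-2) = -28 and sum -3: that's -7 and 4.
Split the middle term: 14n^2 - 7n + 4n - 2 = 7n(2n - 1) + 2(2n - 1).

(2n - 1)(7n + 2)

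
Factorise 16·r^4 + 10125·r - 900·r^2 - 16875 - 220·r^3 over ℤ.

By the rational root theorem, r = 15/4 is a root, giving the factor (4·r - 15) and quotient 4·r^3 - 40·r^2 - 375·r + 1125.
Then r = 5/2 is a root, so (2·r - 5) is a factor; dividing leaves 2·r^2 - 15·r - 225.
The remaining quadratic factors as (2·r + 15)(r - 15).

(2·r + 15)·(2·r - 5)·(4·r - 15)·(r - 15)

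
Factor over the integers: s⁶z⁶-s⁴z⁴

s⁴z⁴(sz+1)(sz-1)

Every term has a factor of s⁴z⁴; factoring it out leaves s²z²-1.
Recognize a difference of squares with the parts sz and 1.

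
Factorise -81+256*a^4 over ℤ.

Write as (16*a^2)² − (9)², then factor 16*a^2-9 once more.

(4*a+3)*(4*a-3)*(16*a^2+9)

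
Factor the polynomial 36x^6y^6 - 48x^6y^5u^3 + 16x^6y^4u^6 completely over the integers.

Every term has a factor of 4x^6y^4; factoring it out leaves 9y^2 - 12yu^3 + 4u^6.
Recognize a perfect-square trinomial with the parts 2u^3 and 3y.

4x^6y^4(3y - 2u^3)^2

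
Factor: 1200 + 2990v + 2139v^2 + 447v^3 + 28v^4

(4v + 5)(7v + 5)(v + 6)(v + 8)

By the rational root theorem, v = -5/4 is a root, so (4v + 5) is a factor; dividing leaves 7v^3 + 103v^2 + 406v + 240.
Continuing, v = -5/7 is a root, so (7v + 5) divides it; the quotient is v^2 + 14v + 48.
The remaining quadratic factors as (v + 8)(v + 6).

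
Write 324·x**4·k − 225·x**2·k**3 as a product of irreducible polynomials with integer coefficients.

9·k·x**2·(6·x − 5·k)·(6·x + 5·k)

Factor out 9·x**2·k, leaving 36·x**2 − 25·k**2, which is a difference of two squares.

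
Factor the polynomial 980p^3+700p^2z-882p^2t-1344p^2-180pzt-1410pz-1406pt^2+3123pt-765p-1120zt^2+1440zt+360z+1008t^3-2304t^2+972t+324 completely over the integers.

Group: 14p(70p^2-18pt-141p-112t^2+144t+36) + (10z-9t+9)(70p^2-18pt-141p-112t^2+144t+36); both groups contain (70p^2-18pt-141p-112t^2+144t+36), so (14p+10z-9t+9) is a factor with cofactor 70p^2-18pt-141p-112t^2+144t+36.
The cofactor groups again: 70p^2-18pt-141p-112t^2+144t+36 = 7p(10p-14t-3) + (8t-12)(10p-14t-3); both groups contain (10p-14t-3), giving (7p+8t-12)(10p-14t-3).

(10p-14t-3)(14p+10z-9t+9)(7p+8t-12)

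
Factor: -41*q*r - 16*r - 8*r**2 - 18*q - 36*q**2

Group: -4*q*(9*q + 8*r) + (-r - 2)*(9*q + 8*r); both groups contain (9*q + 8*r).

-(4*q + r + 2)*(9*q + 8*r)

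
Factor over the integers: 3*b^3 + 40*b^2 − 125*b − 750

Trying the rational-root candidates, b = 5 is a root, so (b − 5) divides it; the quotient is 3*b^2 + 55*b + 150.
The remaining quadratic factors as (b + 15)(3*b + 10).

(3*b + 10)*(b + 15)*(b − 5)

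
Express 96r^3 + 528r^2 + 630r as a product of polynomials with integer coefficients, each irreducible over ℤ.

Pull out the common factor 6r, then factor the remaining trinomial.

6r(4r + 15)(4r + 7)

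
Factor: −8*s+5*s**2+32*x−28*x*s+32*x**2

Group: 8*x*(4*x−s) + (−5*s+8)*(4*x−s); both groups contain (4*x−s).

(8*x−5*s+8)*(4*x−s)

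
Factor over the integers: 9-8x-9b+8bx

Group as (8bx-9b) + (-8x+9) = b(8x-9) - (8x-9).
Both groups share the factor (8x-9).

(8x-9)(b-1)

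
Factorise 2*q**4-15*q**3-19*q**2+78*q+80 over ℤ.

(2*q-5)*(q+1)*(q+2)*(q-8)

By the rational root theorem, q = 5/2 is a root, so (2*q-5) is a factor; dividing leaves q**3-5*q**2-22*q-16.
Next, q = -2 is a root, so (q+2) divides it; the quotient is q**2-7*q-8.
The remaining quadratic factors as (q-8)(q+1).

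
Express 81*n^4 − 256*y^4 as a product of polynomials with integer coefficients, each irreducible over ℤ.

Difference of squares twice: with A = 3*n and B = 4*y, A⁴ − B⁴ = (A² − B²)(A² + B²), and A² − B² factors again.

(3*n + 4*y)*(3*n − 4*y)*(9*n^2 + 16*y^2)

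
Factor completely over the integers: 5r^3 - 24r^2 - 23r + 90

Testing divisors of the constant over divisors of the leading coefficient, r = 9/5 is a root, so (5r - 9) divides it; the quotient is r^2 - 3r - 10.
The remaining quadratic factors as (r - 5)(r + 2).

(5r - 9)(r + 2)(r - 5)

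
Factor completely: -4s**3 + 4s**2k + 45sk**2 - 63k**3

-(2s - 3k)(s - 3k)(2s + 7k)

Group: s(-4s**2 - 8sk + 21k**2) - 3k(-4s**2 - 8sk + 21k**2); both groups contain (-4s**2 - 8sk + 21k**2), so (s - 3k) is a factor with cofactor -4s**2 - 8sk + 21k**2.
The cofactor groups again: -4s**2 - 8sk + 21k**2 = -2s(2s + 7k) + 3k(2s + 7k); both groups contain (2s + 7k), giving -(2s - 3k)(2s + 7k).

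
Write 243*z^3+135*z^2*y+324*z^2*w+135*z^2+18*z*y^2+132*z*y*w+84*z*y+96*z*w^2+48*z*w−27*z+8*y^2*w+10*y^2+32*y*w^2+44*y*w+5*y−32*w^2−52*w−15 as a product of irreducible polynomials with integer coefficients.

Group: 9*z*(27*z^2+9*z*y+12*z*w+6*z+4*y*w+5*y−4*w−5) + (2*y+8*w+3)*(27*z^2+9*z*y+12*z*w+6*z+4*y*w+5*y−4*w−5); both groups contain (27*z^2+9*z*y+12*z*w+6*z+4*y*w+5*y−4*w−5), so (9*z+2*y+8*w+3) is a factor with cofactor 27*z^2+9*z*y+12*z*w+6*z+4*y*w+5*y−4*w−5.
The cofactor groups again: 27*z^2+9*z*y+12*z*w+6*z+4*y*w+5*y−4*w−5 = 9*z*(3*z+y−1) + (4*w+5)*(3*z+y−1); both groups contain (3*z+y−1), giving (9*z+4*w+5)*(3*z+y−1).

(9*z+4*w+5)*(9*z+2*y+8*w+3)*(3*z+y−1)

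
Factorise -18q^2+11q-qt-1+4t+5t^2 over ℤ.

-(2q-t-1)(9q+5t-1)

Group: -2q(9q+5t-1) + (t+1)(9q+5t-1); both groups contain (9q+5t-1).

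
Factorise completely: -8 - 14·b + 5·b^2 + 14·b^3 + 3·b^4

(3·b + 2)·(b + 1)·(b + 4)·(b - 1)

Trying the rational-root candidates, b = 1 is a root, giving the factor (b - 1) and quotient 3·b^3 + 17·b^2 + 22·b + 8.
Continuing, b = -4 is a root, giving the factor (b + 4) and quotient 3·b^2 + 5·b + 2.
The remaining quadratic factors as (3·b + 2)(b + 1).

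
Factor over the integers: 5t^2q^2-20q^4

5q^2(t-2q)(t+2q)

Every term has a factor of 5q^2. Then t^2-4q^2 = (t)² − (2q)².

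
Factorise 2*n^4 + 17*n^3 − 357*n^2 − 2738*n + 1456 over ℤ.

By the rational root theorem, n = 1/2 is a root, so (2*n − 1) is a factor; dividing leaves n^3 + 9*n^2 − 174*n − 1456.
Continuing, n = −8 is a root, giving the factor (n + 8) and quotient n^2 + n − 182.
The remaining quadratic factors as (n − 13)(n + 14).

(2*n − 1)*(n + 14)*(n + 8)*(n − 13)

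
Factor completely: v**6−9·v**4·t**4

v**4·(v−3·t**2)·(v+3·t**2)

Pull out the common factor v**4, leaving v**2−9·t**4.
Recognize a difference of squares with the parts v and 3·t**2.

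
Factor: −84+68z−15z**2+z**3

(z−2)(z−6)(z−7)

Among the possible rational roots, z = 6 is a root, giving the factor (z−6) and quotient z**2−9z+14.
The remaining quadratic factors as (z−7)(z−2).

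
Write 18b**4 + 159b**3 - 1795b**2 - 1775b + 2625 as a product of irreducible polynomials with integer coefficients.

Testing divisors of the constant over divisors of the leading coefficient, b = -15 is a root, giving the factor (b + 15) and quotient 18b**3 - 111b**2 - 130b + 175.
Continuing, b = 5/6 is a root, so (6b - 5) is a factor; dividing leaves 3b**2 - 16b - 35.
The remaining quadratic factors as (3b + 5)(b - 7).

(3b + 5)(6b - 5)(b + 15)(b - 7)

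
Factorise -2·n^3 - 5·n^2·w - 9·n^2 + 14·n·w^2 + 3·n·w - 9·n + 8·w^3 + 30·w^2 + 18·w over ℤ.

-(2·n + w + 3)·(n + 4·w + 3)·(n - 2·w)

Group: 2·n·(-n^2 - 2·n·w - 3·n + 8·w^2 + 6·w) + (w + 3)·(-n^2 - 2·n·w - 3·n + 8·w^2 + 6·w); both groups contain (-n^2 - 2·n·w - 3·n + 8·w^2 + 6·w), so (2·n + w + 3) is a factor with cofactor -n^2 - 2·n·w - 3·n + 8·w^2 + 6·w.
The cofactor groups again: -n^2 - 2·n·w - 3·n + 8·w^2 + 6·w = -n·(n - 2·w) + (-4·w - 3)·(n - 2·w); both groups contain (n - 2·w), giving -(n + 4·w + 3)·(n - 2·w).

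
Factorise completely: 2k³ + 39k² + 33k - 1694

(2k - 11)(k + 11)(k + 14)

Trying the rational-root candidates, k = -14 is a root, giving the factor (k + 14) and quotient 2k² + 11k - 121.
The remaining quadratic factors as (k + 11)(2k - 11).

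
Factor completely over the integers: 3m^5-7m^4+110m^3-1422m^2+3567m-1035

(3m-1)(m-3)(m-5)(m^2+6m+69)

Trying the rational-root candidates, m = 3 is a root, so (m-3) divides it; the quotient is 3m^4+2m^3+116m^2-1074m+345.
Then m = 1/3 is a root, so (3m-1) is a factor; dividing leaves m^3+m^2+39m-345.
Next, m = 5 is a root, so (m-5) is a factor; dividing leaves m^2+6m+69.
The quadratic m^2+6m+69 has discriminant -240 < 0 and is irreducible over ℤ.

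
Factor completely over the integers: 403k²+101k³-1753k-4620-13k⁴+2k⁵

Trying the rational-root candidates, k = -5/2 is a root, so (2k+5) is a factor; dividing leaves k⁴-9k³+73k²+19k-924.
Then k = -3 is a root, so (k+3) divides it; the quotient is k³-12k²+109k-308.
Continuing, k = 4 is a root, so (k-4) divides it; the quotient is k²-8k+77.
The quadratic k²-8k+77 has discriminant -244 < 0 and is irreducible over ℤ.

(2k+5)(k+3)(k-4)(k²-8k+77)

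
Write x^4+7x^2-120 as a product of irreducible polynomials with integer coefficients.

Substitute u = x^2 to get a quadratic in u, then factor.
x^2-8 is irreducible over ℤ (8 is not a perfect square).
x^2+15 is irreducible over ℤ (always positive, so no real roots).

(x^2+15)(x^2-8)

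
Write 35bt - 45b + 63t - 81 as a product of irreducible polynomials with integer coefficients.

(5b + 9)(7t - 9)

Group as (35bt - 45b) + (63t - 81) = 5b(7t - 9) + 9(7t - 9).
Both groups share the factor (7t - 9).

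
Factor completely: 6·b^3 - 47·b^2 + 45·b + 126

(6·b + 7)·(b - 3)·(b - 6)

By the rational root theorem, b = 3 is a root, so (b - 3) is a factor; dividing leaves 6·b^2 - 29·b - 42.
The remaining quadratic factors as (6·b + 7)(b - 6).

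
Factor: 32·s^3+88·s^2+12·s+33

(4·s+11)·(8·s^2+3)

Group as (32·s^3+12·s) + (88·s^2+33) = 4·s·(8·s^2+3) + 11·(8·s^2+3).
Both groups share the factor (8·s^2+3).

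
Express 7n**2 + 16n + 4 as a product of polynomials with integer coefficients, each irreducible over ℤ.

(7n + 2)(n + 2)

Need a pair with product 7·4 = 28 and sum 16: that's 14 and 2.
Split the middle term: 7n**2 + 14n + 2n + 4 = 7n(n + 2) + 2(n + 2).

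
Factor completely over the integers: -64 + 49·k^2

Need a pair with product 49·(-64) = -3136 and sum 0: that's 56 and -56.
Split the middle term: 49·k^2 + 56·k - 56·k - 64 = 7·k·(7·k + 8) - 8·(7·k + 8).

(7·k + 8)·(7·k - 8)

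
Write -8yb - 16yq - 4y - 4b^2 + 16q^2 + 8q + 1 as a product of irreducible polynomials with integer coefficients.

Group: -2b(4y + 2b - 4q - 1) + (-4q - 1)(4y + 2b - 4q - 1); both groups contain (4y + 2b - 4q - 1).

-(2b + 4q + 1)(4y + 2b - 4q - 1)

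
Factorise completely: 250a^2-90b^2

Factor out 10, leaving 25a^2-9b^2, which is a difference of two squares.

10(5a+3b)(5a-3b)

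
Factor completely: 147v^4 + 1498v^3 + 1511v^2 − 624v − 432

(3v + 4)(7v + 3)(7v − 4)(v + 9)

Trying the rational-root candidates, v = 4/7 is a root, so (7v − 4) divides it; the quotient is 21v^3 + 226v^2 + 345v + 108.
Next, v = −4/3 is a root, so (3v + 4) divides it; the quotient is 7v^2 + 66v + 27.
The remaining quadratic factors as (v + 9)(7v + 3).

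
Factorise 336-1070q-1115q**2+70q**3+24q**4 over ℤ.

(4q-1)(6q+7)(q+8)(q-6)

By the rational root theorem, q = -8 is a root, so (q+8) is a factor; dividing leaves 24q**3-122q**2-139q+42.
Next, q = 6 is a root, giving the factor (q-6) and quotient 24q**2+22q-7.
The remaining quadratic factors as (6q+7)(4q-1).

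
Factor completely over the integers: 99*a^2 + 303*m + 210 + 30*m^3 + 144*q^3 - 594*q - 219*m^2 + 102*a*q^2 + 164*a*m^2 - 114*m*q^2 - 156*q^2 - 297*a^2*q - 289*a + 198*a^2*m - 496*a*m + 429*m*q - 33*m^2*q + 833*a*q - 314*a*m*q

Group: 2*m*(99*a^2 + 82*a*m - 34*a*q - 289*a + 15*m^2 + 6*m*q - 117*m - 48*q^2 + 36*q + 210) + (-3*q + 1)*(99*a^2 + 82*a*m - 34*a*q - 289*a + 15*m^2 + 6*m*q - 117*m - 48*q^2 + 36*q + 210); both groups contain (99*a^2 + 82*a*m - 34*a*q - 289*a + 15*m^2 + 6*m*q - 117*m - 48*q^2 + 36*q + 210), so (2*m - 3*q + 1) is a factor with cofactor 99*a^2 + 82*a*m - 34*a*q - 289*a + 15*m^2 + 6*m*q - 117*m - 48*q^2 + 36*q + 210.
The cofactor groups again: 99*a^2 + 82*a*m - 34*a*q - 289*a + 15*m^2 + 6*m*q - 117*m - 48*q^2 + 36*q + 210 = 11*a*(9*a + 5*m - 8*q - 14) + (3*m + 6*q - 15)*(9*a + 5*m - 8*q - 14); both groups contain (9*a + 5*m - 8*q - 14), giving (11*a + 3*m + 6*q - 15)*(9*a + 5*m - 8*q - 14).

(11*a + 3*m + 6*q - 15)*(2*m - 3*q + 1)*(9*a + 5*m - 8*q - 14)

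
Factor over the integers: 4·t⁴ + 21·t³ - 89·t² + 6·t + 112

By the rational root theorem, t = -8 is a root, so (t + 8) divides it; the quotient is 4·t³ - 11·t² - t + 14.
Next, t = 2 is a root, so (t - 2) divides it; the quotient is 4·t² - 3·t - 7.
The remaining quadratic factors as (t + 1)(4·t - 7).

(4·t - 7)·(t + 1)·(t + 8)·(t - 2)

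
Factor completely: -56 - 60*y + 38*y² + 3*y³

(3*y + 2)*(y + 14)*(y - 2)

Trying the rational-root candidates, y = -14 is a root, giving the factor (y + 14) and quotient 3*y² - 4*y - 4.
The remaining quadratic factors as (3*y + 2)(y - 2).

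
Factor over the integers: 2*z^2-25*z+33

(2*z-3)*(z-11)

Need a pair with product 2·33 = 66 and sum -25: that's -3 and -22.
Split the middle term: 2*z^2-3*z - 22*z+33 = z*(2*z-3) - 11*(2*z-3).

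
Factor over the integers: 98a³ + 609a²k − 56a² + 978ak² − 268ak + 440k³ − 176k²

(14a + 11k)(7a + 10k − 4)(a + 4k)

Group: 7a(14a² + 67ak + 44k²) + (10k − 4)(14a² + 67ak + 44k²); both groups contain (14a² + 67ak + 44k²), so (7a + 10k − 4) is a factor with cofactor 14a² + 67ak + 44k².
The cofactor groups again: 14a² + 67ak + 44k² = 14a(a + 4k) + 11k(a + 4k); both groups contain (a + 4k), giving (14a + 11k)(a + 4k).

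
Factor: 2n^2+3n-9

(2n-3)(n+3)

Need a pair with product 2·(-9) = -18 and sum 3: that's -3 and 6.
Split the middle term: 2n^2-3n + 6n-9 = n(2n-3) + 3(2n-3).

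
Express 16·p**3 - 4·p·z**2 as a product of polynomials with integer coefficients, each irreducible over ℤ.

Factor out 4·p, leaving 4·p**2 - z**2, which is a difference of two squares.

4·p·(2·p + z)·(2·p - z)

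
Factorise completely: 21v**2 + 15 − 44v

Need a pair with product 21·15 = 315 and sum −44: that's −35 and −9.
Split the middle term: 21v**2 − 35v − 9v + 15 = 7v(3v − 5) − 3(3v − 5).

(3v − 5)(7v − 3)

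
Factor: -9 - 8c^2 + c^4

Substitute u = c^2 to get a quadratic in u, then factor.
c^2 + 1 is irreducible over ℤ (sum of squares).
c^2 - 9 is a difference of squares.

(c + 3)(c - 3)(c^2 + 1)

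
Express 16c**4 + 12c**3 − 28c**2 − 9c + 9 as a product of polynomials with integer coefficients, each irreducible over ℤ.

Testing divisors of the constant over divisors of the leading coefficient, c = −3/2 is a root, giving the factor (2c + 3) and quotient 8c**3 − 6c**2 − 5c + 3.
Next, c = 1/2 is a root, giving the factor (2c − 1) and quotient 4c**2 − c − 3.
The remaining quadratic factors as (c − 1)(4c + 3).

(2c + 3)(2c − 1)(4c + 3)(c − 1)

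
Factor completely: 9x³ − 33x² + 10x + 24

(3x + 2)(3x − 4)(x − 3)

By the rational root theorem, x = 4/3 is a root, so (3x − 4) is a factor; dividing leaves 3x² − 7x − 6.
The remaining quadratic factors as (x − 3)(3x + 2).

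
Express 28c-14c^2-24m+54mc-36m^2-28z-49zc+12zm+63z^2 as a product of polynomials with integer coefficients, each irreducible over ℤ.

Group: 7z(9z-6m+2c-4) + (6m-7c)(9z-6m+2c-4); both groups contain (9z-6m+2c-4).

(7z+6m-7c)(9z-6m+2c-4)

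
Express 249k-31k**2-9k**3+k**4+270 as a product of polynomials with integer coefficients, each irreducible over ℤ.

(k+1)(k+5)(k-6)(k-9)

Among the possible rational roots, k = -5 is a root, so (k+5) is a factor; dividing leaves k**3-14k**2+39k+54.
Continuing, k = -1 is a root, so (k+1) divides it; the quotient is k**2-15k+54.
The remaining quadratic factors as (k-6)(k-9).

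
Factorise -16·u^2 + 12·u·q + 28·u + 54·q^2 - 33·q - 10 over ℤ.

Group: -4·u·(4·u + 6·q - 5) + (9·q + 2)·(4·u + 6·q - 5); both groups contain (4·u + 6·q - 5).

-(4·u - 9·q - 2)·(4·u + 6·q - 5)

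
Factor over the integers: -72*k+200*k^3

Every term has a factor of 8*k. Then 25*k^2-9 = (5*k)² − (3)².

8*k*(5*k+3)*(5*k-3)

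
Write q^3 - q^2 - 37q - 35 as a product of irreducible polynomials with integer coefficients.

Testing divisors of the constant over divisors of the leading coefficient, q = 7 is a root, so (q - 7) divides it; the quotient is q^2 + 6q + 5.
The remaining quadratic factors as (q + 1)(q + 5).

(q + 1)(q + 5)(q - 7)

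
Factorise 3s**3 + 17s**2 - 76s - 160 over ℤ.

(3s + 5)(s + 8)(s - 4)

By the rational root theorem, s = 4 is a root, so (s - 4) divides it; the quotient is 3s**2 + 29s + 40.
The remaining quadratic factors as (s + 8)(3s + 5).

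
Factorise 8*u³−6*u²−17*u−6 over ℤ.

(2*u+1)*(4*u+3)*(u−2)

Testing divisors of the constant over divisors of the leading coefficient, u = 2 is a root, giving the factor (u−2) and quotient 8*u²+10*u+3.
The remaining quadratic factors as (4*u+3)(2*u+1).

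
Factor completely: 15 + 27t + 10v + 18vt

Group as (18vt + 10v) + (27t + 15) = 2v(9t + 5) + 3(9t + 5).
Both groups share the factor (9t + 5).

(2v + 3)(9t + 5)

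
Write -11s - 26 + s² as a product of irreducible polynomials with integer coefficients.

(s + 2)(s - 13)

Two integers with product -26 and sum -11 are -13 and 2.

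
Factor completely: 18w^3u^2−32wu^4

2u^2w(3w−4u)(3w+4u)

Pull out the common factor 2wu^2; 9w^2−16u^2 is a difference of squares.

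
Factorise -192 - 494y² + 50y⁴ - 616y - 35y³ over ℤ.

(2y + 1)(5y + 6)(5y + 8)(y - 4)

Testing divisors of the constant over divisors of the leading coefficient, y = 4 is a root, so (y - 4) is a factor; dividing leaves 50y³ + 165y² + 166y + 48.
Continuing, y = -1/2 is a root, so (2y + 1) is a factor; dividing leaves 25y² + 70y + 48.
The remaining quadratic factors as (5y + 8)(5y + 6).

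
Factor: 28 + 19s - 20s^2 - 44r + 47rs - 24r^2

Group: -8r(3r - 4s + 7) + (5s + 4)(3r - 4s + 7); both groups contain (3r - 4s + 7).

-(3r - 4s + 7)(8r - 5s - 4)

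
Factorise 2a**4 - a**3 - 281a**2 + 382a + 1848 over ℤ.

(2a - 7)(a + 12)(a + 2)(a - 11)

Trying the rational-root candidates, a = -2 is a root, so (a + 2) is a factor; dividing leaves 2a**3 - 5a**2 - 271a + 924.
Continuing, a = 11 is a root, so (a - 11) divides it; the quotient is 2a**2 + 17a - 84.
The remaining quadratic factors as (2a - 7)(a + 12).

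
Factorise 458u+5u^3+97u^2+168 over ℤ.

By the rational root theorem, u = -12 is a root, so (u+12) divides it; the quotient is 5u^2+37u+14.
The remaining quadratic factors as (5u+2)(u+7).

(5u+2)(u+12)(u+7)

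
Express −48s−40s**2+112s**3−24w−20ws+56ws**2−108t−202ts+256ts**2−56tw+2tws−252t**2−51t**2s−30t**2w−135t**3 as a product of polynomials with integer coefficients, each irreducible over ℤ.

−(5t−7s+6)(3t+4s+2)(9t+2w+4s)

Group: 9t(−15t**2+ts−28t+28s**2−10s−12) + (2w+4s)(−15t**2+ts−28t+28s**2−10s−12); both groups contain (−15t**2+ts−28t+28s**2−10s−12), so (9t+2w+4s) is a factor with cofactor −15t**2+ts−28t+28s**2−10s−12.
The cofactor groups again: −15t**2+ts−28t+28s**2−10s−12 = −3t(5t−7s+6) + (−4s−2)(5t−7s+6); both groups contain (5t−7s+6), giving −(3t+4s+2)(5t−7s+6).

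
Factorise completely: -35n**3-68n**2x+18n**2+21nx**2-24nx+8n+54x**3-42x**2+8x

Group: 5n(-7n**2-nx-2n+6x**2-2x) + (9x-4)(-7n**2-nx-2n+6x**2-2x); both groups contain (-7n**2-nx-2n+6x**2-2x), so (5n+9x-4) is a factor with cofactor -7n**2-nx-2n+6x**2-2x.
The cofactor groups again: -7n**2-nx-2n+6x**2-2x = -n(7n-6x+2) - x(7n-6x+2); both groups contain (7n-6x+2), giving -(n+x)(7n-6x+2).

-(5n+9x-4)(7n-6x+2)(n+x)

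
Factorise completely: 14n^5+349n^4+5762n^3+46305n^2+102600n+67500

Testing divisors of the constant over divisors of the leading coefficient, n = −3/2 is a root, so (2n+3) divides it; the quotient is 7n^4+164n^3+2635n^2+19200n+22500.
Then n = −10/7 is a root, so (7n+10) divides it; the quotient is n^3+22n^2+345n+2250.
Next, n = −10 is a root, so (n+10) divides it; the quotient is n^2+12n+225.
The quadratic n^2+12n+225 has discriminant −756 < 0 and is irreducible over ℤ.

(2n+3)(7n+10)(n+10)(n^2+12n+225)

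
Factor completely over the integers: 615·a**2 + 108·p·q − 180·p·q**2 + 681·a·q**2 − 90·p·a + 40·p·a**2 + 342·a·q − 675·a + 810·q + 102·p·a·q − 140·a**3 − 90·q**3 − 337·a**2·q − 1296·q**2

(2·p − 7·a + q + 15)·(4·a + 15·q − 9)·(5·a − 6·q)

Group: 4·a·(10·p·a − 12·p·q − 35·a**2 + 47·a·q + 75·a − 6·q**2 − 90·q) + (15·q − 9)·(10·p·a − 12·p·q − 35·a**2 + 47·a·q + 75·a − 6·q**2 − 90·q); both groups contain (10·p·a − 12·p·q − 35·a**2 + 47·a·q + 75·a − 6·q**2 − 90·q), so (4·a + 15·q − 9) is a factor with cofactor 10·p·a − 12·p·q − 35·a**2 + 47·a·q + 75·a − 6·q**2 − 90·q.
The cofactor groups again: 10·p·a − 12·p·q − 35·a**2 + 47·a·q + 75·a − 6·q**2 − 90·q = 5·a·(2·p − 7·a + q + 15) − 6·q·(2·p − 7·a + q + 15); both groups contain (2·p − 7·a + q + 15), giving (5·a − 6·q)·(2·p − 7·a + q + 15).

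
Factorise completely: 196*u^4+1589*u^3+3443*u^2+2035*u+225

(4*u+9)*(7*u+1)*(7*u+5)*(u+5)

By the rational root theorem, u = −5/7 is a root, giving the factor (7*u+5) and quotient 28*u^3+207*u^2+344*u+45.
Continuing, u = −5 is a root, giving the factor (u+5) and quotient 28*u^2+67*u+9.
The remaining quadratic factors as (7*u+1)(4*u+9).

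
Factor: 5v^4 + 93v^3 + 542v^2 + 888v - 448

Trying the rational-root candidates, v = -7 is a root, so (v + 7) is a factor; dividing leaves 5v^3 + 58v^2 + 136v - 64.
Next, v = -4 is a root, so (v + 4) divides it; the quotient is 5v^2 + 38v - 16.
The remaining quadratic factors as (5v - 2)(v + 8).

(5v - 2)(v + 4)(v + 7)(v + 8)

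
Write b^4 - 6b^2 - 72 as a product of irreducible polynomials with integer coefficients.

Substitute u = b^2 to get a quadratic in u, then factor.
b^2 + 6 is irreducible over ℤ (always positive, so no real roots).
b^2 - 12 is irreducible over ℤ (12 is not a perfect square).

(b^2 + 6)(b^2 - 12)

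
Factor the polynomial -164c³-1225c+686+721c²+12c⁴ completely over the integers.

(2c-7)(6c-7)(c-2)(c-7)

Testing divisors of the constant over divisors of the leading coefficient, c = 2 is a root, so (c-2) divides it; the quotient is 12c³-140c²+441c-343.
Then c = 7/6 is a root, so (6c-7) divides it; the quotient is 2c²-21c+49.
The remaining quadratic factors as (2c-7)(c-7).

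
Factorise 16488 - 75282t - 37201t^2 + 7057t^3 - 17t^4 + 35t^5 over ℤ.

By the rational root theorem, t = -12/7 is a root, so (7t + 12) divides it; the quotient is 5t^4 - 11t^3 + 1027t^2 - 7075t + 1374.
Continuing, t = 1/5 is a root, so (5t - 1) divides it; the quotient is t^3 - 2t^2 + 205t - 1374.
Continuing, t = 6 is a root, giving the factor (t - 6) and quotient t^2 + 4t + 229.
The quadratic t^2 + 4t + 229 has discriminant -900 < 0 and is irreducible over ℤ.

(5t - 1)(7t + 12)(t - 6)(t^2 + 4t + 229)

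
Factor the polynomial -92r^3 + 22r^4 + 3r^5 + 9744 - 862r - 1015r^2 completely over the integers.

(3r - 8)(r + 7)(r - 6)(r^2 + 9r + 29)

Testing divisors of the constant over divisors of the leading coefficient, r = -7 is a root, so (r + 7) divides it; the quotient is 3r^4 + r^3 - 99r^2 - 322r + 1392.
Next, r = 6 is a root, so (r - 6) divides it; the quotient is 3r^3 + 19r^2 + 15r - 232.
Then r = 8/3 is a root, so (3r - 8) divides it; the quotient is r^2 + 9r + 29.
The quadratic r^2 + 9r + 29 has discriminant -35 < 0 and is irreducible over ℤ.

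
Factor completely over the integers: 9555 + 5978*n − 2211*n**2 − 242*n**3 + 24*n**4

Among the possible rational roots, n = −7/6 is a root, so (6*n + 7) is a factor; dividing leaves 4*n**3 − 45*n**2 − 316*n + 1365.
Continuing, n = 15 is a root, so (n − 15) divides it; the quotient is 4*n**2 + 15*n − 91.
The remaining quadratic factors as (4*n − 13)(n + 7).

(4*n − 13)*(6*n + 7)*(n + 7)*(n − 15)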